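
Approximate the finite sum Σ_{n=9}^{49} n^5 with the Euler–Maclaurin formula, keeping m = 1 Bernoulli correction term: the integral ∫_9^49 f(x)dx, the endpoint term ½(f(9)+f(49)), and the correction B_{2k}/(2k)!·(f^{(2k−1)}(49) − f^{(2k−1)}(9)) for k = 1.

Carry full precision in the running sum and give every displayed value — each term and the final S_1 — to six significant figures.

The integral term ∫_9^49 x^5 dx = 2.30679e+09.
½[f(9) + f(49)] = ½[59049.0 + 2.82475e+08] = 1.41267e+08.
Integral + boundary = 2.44806e+09.
Order-1 term: 1/12 · (2.88240e+07 − 32805.0) = 2.39927e+06.

S_1 ≈ 2.45046e+09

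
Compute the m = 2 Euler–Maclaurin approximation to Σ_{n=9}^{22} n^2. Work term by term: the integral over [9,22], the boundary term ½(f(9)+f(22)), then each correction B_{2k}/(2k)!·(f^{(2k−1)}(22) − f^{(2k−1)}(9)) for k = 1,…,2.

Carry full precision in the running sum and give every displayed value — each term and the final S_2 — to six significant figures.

S_2 ≈ 3591.00

∫_9^22 x^2 dx evaluates to 3306.33.
Endpoint term: (f(9) + f(22))/2 = (81.0000 + 484.000)/2 = 282.500.
Integral + boundary = 3588.83.
Correction k=1: B_{2}/2! · (f^{(1)}(22) − f^{(1)}(9)) = 1/12 · (44.0000 − 18.0000) = 2.16667.
Partial sum through k=1: 3591.00.
Correction k=2: B_{4}/4! · (f^{(3)}(22) − f^{(3)}(9)) = −1/720 · (0.00000 − 0.00000) = 0.00000.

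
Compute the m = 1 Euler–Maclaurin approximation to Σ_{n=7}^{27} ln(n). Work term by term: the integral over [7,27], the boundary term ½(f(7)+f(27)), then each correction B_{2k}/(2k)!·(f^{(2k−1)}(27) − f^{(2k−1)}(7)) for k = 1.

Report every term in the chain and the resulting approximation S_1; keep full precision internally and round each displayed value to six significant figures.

S_1 ≈ 57.9783

Integral: ∫_7^27 ln(x) dx = 55.3662.
Boundary: ½(f(7) + f(27)) = ½(1.94591 + 3.29584) = 2.62087.
So far: 57.9871.
k=1: B_{2}/(2)! × [f^{(1)}(27) − f^{(1)}(7)] = 1/12 × (0.0370370 − 0.142857) = -0.00881834.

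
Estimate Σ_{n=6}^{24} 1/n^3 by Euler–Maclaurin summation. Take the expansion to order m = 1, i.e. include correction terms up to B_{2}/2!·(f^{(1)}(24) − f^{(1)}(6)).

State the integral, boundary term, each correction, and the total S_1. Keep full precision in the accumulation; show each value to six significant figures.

S_1 ≈ 0.0155640

Integral: ∫_6^24 1/x^3 dx = 0.0130208.
Boundary: ½(f(6) + f(24)) = ½(0.00462963 + 7.23380e-05) = 0.00235098.
Integral + boundary = 0.0153718.
Order-1 term: 1/12 · (-9.04225e-06 − (-0.00231481)) = 0.000192148.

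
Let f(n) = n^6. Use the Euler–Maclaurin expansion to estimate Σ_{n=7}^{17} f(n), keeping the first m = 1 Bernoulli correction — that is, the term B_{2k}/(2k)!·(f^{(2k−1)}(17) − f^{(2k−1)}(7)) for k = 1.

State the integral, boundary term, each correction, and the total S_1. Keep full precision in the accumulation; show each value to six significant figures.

The integral term ∫_7^17 x^6 dx = 5.85022e+07.
½[f(7) + f(17)] = ½[117649 + 2.41376e+07] = 1.21276e+07.
So far: 7.06298e+07.
Correction k=1: B_{2}/2! · (f^{(1)}(17) − f^{(1)}(7)) = 1/12 · (8.51914e+06 − 100842) = 701525.

S_1 ≈ 7.13313e+07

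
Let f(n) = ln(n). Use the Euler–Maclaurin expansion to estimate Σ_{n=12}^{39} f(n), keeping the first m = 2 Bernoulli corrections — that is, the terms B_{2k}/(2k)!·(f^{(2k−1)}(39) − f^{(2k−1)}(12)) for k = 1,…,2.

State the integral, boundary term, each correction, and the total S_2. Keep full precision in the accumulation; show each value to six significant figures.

S_2 ≈ 89.1295

The integral term ∫_12^39 ln(x) dx = 86.0600.
Endpoint term: (f(12) + f(39))/2 = (2.48491 + 3.66356)/2 = 3.07423.
Integral + boundary = 89.1343.
k=1: B_{2}/(2)! × [f^{(1)}(39) − f^{(1)}(12)] = 1/12 × (0.0256410 − 0.0833333) = -0.00480769.
After k=1: 89.1295.
k=2: B_{4}/(4)! × [f^{(3)}(39) − f^{(3)}(12)] = −1/720 × (3.37160e-05 − 0.00115741) = 1.56068e-06.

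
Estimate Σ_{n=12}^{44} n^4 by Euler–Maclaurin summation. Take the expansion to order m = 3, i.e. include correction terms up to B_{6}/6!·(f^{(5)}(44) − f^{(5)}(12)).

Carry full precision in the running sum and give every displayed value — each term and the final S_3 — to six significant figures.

S_3 ≈ 3.48457e+07

∫_12^44 x^4 dx evaluates to 3.29335e+07.
½[f(12) + f(44)] = ½[20736.0 + 3.74810e+06] = 1.88442e+06.
So far: 3.48179e+07.
Correction k=1: B_{2}/2! · (f^{(1)}(44) − f^{(1)}(12)) = 1/12 · (340736 − 6912.00) = 27818.7.
After k=1: 3.48457e+07.
Correction k=2: B_{4}/4! · (f^{(3)}(44) − f^{(3)}(12)) = −1/720 · (1056.00 − 288.000) = -1.06667.
After k=2: 3.48457e+07.
Correction k=3: B_{6}/6! · (f^{(5)}(44) − f^{(5)}(12)) = 1/30240 · (0.00000 − 0.00000) = 0.00000.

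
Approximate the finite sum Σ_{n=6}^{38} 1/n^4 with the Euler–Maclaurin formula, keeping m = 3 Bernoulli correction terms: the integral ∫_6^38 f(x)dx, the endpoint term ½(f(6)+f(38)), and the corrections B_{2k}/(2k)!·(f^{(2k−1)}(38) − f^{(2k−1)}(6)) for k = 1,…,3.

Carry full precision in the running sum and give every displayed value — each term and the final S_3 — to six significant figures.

S_3 ≈ 0.00196547

Integral: ∫_6^38 1/x^4 dx = 0.00153714.
Boundary: ½(f(6) + f(38)) = ½(0.000771605 + 4.79585e-07) = 0.000386042.
So far: 0.00192318.
Order-1 term: 1/12 · (-5.04826e-08 − (-0.000514403)) = 4.28627e-05.
Partial sum through k=1: 0.00196604.
Order-2 term: −1/720 · (-1.04881e-09 − (-0.000428669)) = -5.95373e-07.
Partial sum through k=2: 0.00196544.
Order-3 term: 1/30240 · (-4.06740e-11 − (-0.000666819)) = 2.20509e-08.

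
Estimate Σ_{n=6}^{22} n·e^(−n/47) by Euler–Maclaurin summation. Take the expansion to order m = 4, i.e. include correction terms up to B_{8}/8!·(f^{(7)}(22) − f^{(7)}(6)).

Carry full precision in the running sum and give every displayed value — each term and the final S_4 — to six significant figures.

S_4 ≈ 171.186

∫_6^22 x·e^(−x/47) dx evaluates to 161.694.
Boundary: ½(f(6) + f(22)) = ½(5.28092 + 13.7764) = 9.52866.
So far: 171.222.
Order-1 term: 1/12 · (0.333085 − 0.767793) = -0.0362256.
Running total after k=1: 171.186.
Order-2 term: −1/720 · (0.000717739 − 0.00114445) = 5.92660e-07.
Running total after k=2: 171.186.
Order-3 term: 1/30240 · (5.81572e-07 − 8.78829e-07) = -9.82992e-12.
Running total after k=3: 171.186.
Order-4 term: −1/1209600 · (3.79461e-10 − 5.61146e-10) = 1.50203e-16.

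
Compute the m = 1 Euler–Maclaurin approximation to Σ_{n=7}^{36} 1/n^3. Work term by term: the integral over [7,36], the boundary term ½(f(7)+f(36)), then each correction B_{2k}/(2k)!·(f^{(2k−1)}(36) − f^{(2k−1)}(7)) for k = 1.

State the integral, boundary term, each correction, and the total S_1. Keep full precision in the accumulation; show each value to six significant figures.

The integral term ∫_7^36 1/x^3 dx = 0.00981828.
½[f(7) + f(36)] = ½[0.00291545 + 2.14335e-05] = 0.00146844.
Integral + boundary = 0.0112867.
Correction k=1: B_{2}/2! · (f^{(1)}(36) − f^{(1)}(7)) = 1/12 · (-1.78612e-06 − (-0.00124948)) = 0.000103974.

S_1 ≈ 0.0113907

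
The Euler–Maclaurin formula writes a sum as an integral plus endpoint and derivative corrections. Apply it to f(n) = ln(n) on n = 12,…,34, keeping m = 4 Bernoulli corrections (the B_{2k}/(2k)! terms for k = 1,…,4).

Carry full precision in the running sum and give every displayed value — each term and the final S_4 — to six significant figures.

S_4 ≈ 71.0785

Integral: ∫_12^34 ln(x) dx = 68.0774.
Endpoint term: (f(12) + f(34))/2 = (2.48491 + 3.52636)/2 = 3.00563.
Running total after boundary: 71.0830.
Correction k=1: B_{2}/2! · (f^{(1)}(34) − f^{(1)}(12)) = 1/12 · (0.0294118 − 0.0833333) = -0.00449346.
After k=1: 71.0785.
Correction k=2: B_{4}/4! · (f^{(3)}(34) − f^{(3)}(12)) = −1/720 · (5.08854e-05 − 0.00115741) = 1.53684e-06.
After k=2: 71.0785.
Correction k=3: B_{6}/6! · (f^{(5)}(34) − f^{(5)}(12)) = 1/30240 · (5.28222e-07 − 9.64506e-05) = -3.17204e-09.
After k=3: 71.0785.
Correction k=4: B_{8}/8! · (f^{(7)}(34) − f^{(7)}(12)) = −1/1209600 · (1.37082e-08 − 2.00939e-05) = 1.66007e-11.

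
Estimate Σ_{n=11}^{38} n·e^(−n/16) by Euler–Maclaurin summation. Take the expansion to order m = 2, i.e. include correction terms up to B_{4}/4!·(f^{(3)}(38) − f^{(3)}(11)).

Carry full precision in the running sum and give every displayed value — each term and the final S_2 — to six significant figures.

The integral term ∫_11^38 x·e^(−x/16) dx = 136.859.
Endpoint term: (f(11) + f(38))/2 = (5.53115 + 3.53455)/2 = 4.53285.
So far: 141.392.
k=1: B_{2}/(2)! × [f^{(1)}(38) − f^{(1)}(11)] = 1/12 × (-0.127895 − 0.157135) = -0.0237525.
Running total after k=1: 141.368.
k=2: B_{4}/(4)! × [f^{(3)}(38) − f^{(3)}(11)] = −1/720 × (0.000227086 − 0.00454218) = 5.99319e-06.

S_2 ≈ 141.368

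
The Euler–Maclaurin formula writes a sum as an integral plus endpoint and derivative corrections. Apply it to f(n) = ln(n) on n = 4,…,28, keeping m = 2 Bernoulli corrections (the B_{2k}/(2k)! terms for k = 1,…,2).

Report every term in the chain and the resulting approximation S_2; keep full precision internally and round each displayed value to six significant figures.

The integral term ∫_4^28 ln(x) dx = 63.7565.
½[f(4) + f(28)] = ½[1.38629 + 3.33220] = 2.35925.
Integral + boundary = 66.1158.
Correction k=1: B_{2}/2! · (f^{(1)}(28) − f^{(1)}(4)) = 1/12 · (0.0357143 − 0.250000) = -0.0178571.
After k=1: 66.0979.
Correction k=2: B_{4}/4! · (f^{(3)}(28) − f^{(3)}(4)) = −1/720 · (9.11079e-05 − 0.0312500) = 4.32762e-05.

S_2 ≈ 66.0980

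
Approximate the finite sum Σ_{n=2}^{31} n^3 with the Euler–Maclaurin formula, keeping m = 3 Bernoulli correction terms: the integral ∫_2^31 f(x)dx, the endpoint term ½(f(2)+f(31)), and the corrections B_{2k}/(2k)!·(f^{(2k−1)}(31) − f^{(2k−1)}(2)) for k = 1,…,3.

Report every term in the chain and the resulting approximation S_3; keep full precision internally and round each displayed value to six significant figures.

Integral: ∫_2^31 x^3 dx = 230876.
½[f(2) + f(31)] = ½[8.00000 + 29791.0] = 14899.5.
Running total after boundary: 245776.
Order-1 term: 1/12 · (2883.00 − 12.0000) = 239.250.
Partial sum through k=1: 246015.
Order-2 term: −1/720 · (6.00000 − 6.00000) = 0.00000.
Partial sum through k=2: 246015.
Order-3 term: 1/30240 · (0.00000 − 0.00000) = 0.00000.

S_3 ≈ 246015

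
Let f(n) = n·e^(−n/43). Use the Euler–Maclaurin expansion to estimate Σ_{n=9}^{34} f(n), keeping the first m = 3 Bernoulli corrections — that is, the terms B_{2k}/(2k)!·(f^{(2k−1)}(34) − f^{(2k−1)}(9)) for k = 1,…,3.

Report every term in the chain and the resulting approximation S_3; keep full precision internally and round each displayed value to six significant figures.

S_3 ≈ 323.414

The integral term ∫_9^34 x·e^(−x/43) dx = 312.099.
½[f(9) + f(34)] = ½[7.30035 + 15.4200] = 11.3602.
So far: 323.459.
k=1: B_{2}/(2)! × [f^{(1)}(34) − f^{(1)}(9)] = 1/12 × (0.0949245 − 0.641374) = -0.0455375.
Partial sum through k=1: 323.414.
k=2: B_{4}/(4)! × [f^{(3)}(34) − f^{(3)}(9)] = −1/720 × (0.000541904 − 0.00122427) = 9.47729e-07.
Partial sum through k=2: 323.414.
k=3: B_{6}/(6)! × [f^{(5)}(34) − f^{(5)}(9)] = 1/30240 × (5.58394e-07 − 1.13665e-06) = -1.91222e-11.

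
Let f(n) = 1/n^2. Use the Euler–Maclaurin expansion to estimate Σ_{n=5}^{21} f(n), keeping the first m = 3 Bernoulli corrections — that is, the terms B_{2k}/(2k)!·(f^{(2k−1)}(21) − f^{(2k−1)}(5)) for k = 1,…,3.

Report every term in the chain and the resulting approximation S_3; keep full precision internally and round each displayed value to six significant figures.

Integral: ∫_5^21 1/x^2 dx = 0.152381.
Boundary: ½(f(5) + f(21)) = ½(0.0400000 + 0.00226757) = 0.0211338.
Running total after boundary: 0.173515.
k=1: B_{2}/(2)! × [f^{(1)}(21) − f^{(1)}(5)] = 1/12 × (-0.000215959 − (-0.0160000)) = 0.00131534.
Partial sum through k=1: 0.174830.
k=2: B_{4}/(4)! × [f^{(3)}(21) − f^{(3)}(5)] = −1/720 × (-5.87645e-06 − (-0.00768000)) = -1.06585e-05.
Partial sum through k=2: 0.174819.
k=3: B_{6}/(6)! × [f^{(5)}(21) − f^{(5)}(5)] = 1/30240 × (-3.99758e-07 − (-0.00921600)) = 3.04749e-07.

S_3 ≈ 0.174820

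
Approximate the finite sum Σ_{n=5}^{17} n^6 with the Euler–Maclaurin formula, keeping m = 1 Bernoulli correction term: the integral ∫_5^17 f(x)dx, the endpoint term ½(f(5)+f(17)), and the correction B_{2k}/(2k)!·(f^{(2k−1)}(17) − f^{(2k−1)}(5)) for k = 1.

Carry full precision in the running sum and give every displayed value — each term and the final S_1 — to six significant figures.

S_1 ≈ 7.13936e+07

Integral: ∫_5^17 x^6 dx = 5.86086e+07.
½[f(5) + f(17)] = ½[15625.0 + 2.41376e+07] = 1.20766e+07.
Integral + boundary = 7.06852e+07.
k=1: B_{2}/(2)! × [f^{(1)}(17) − f^{(1)}(5)] = 1/12 × (8.51914e+06 − 18750.0) = 708366.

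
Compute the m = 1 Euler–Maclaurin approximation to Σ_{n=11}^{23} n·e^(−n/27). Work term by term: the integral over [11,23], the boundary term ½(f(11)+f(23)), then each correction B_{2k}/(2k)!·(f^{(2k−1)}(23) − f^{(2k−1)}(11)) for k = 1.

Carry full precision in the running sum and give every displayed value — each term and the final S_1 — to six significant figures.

The integral term ∫_11^23 x·e^(−x/27) dx = 106.730.
½[f(11) + f(23)] = ½[7.31910 + 9.81236] = 8.56573.
Integral + boundary = 115.296.
Correction k=1: B_{2}/2! · (f^{(1)}(23) − f^{(1)}(11)) = 1/12 · (0.0632036 − 0.394295) = -0.0275910.

S_1 ≈ 115.268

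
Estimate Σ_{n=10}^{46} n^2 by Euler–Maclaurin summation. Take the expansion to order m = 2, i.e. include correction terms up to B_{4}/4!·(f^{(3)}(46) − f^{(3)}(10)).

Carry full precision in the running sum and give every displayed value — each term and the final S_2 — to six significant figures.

S_2 ≈ 33226.0

Integral: ∫_10^46 x^2 dx = 32112.0.
Endpoint term: (f(10) + f(46))/2 = (100.000 + 2116.00)/2 = 1108.00.
So far: 33220.0.
Correction k=1: B_{2}/2! · (f^{(1)}(46) − f^{(1)}(10)) = 1/12 · (92.0000 − 20.0000) = 6.00000.
Running total after k=1: 33226.0.
Correction k=2: B_{4}/4! · (f^{(3)}(46) − f^{(3)}(10)) = −1/720 · (0.00000 − 0.00000) = 0.00000.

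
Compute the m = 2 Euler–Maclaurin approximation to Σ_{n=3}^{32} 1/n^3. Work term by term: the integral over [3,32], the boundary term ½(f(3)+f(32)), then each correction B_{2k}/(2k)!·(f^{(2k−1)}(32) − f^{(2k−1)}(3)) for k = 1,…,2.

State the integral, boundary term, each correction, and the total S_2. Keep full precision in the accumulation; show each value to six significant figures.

S_2 ≈ 0.0765729

The integral term ∫_3^32 1/x^3 dx = 0.0550673.
Endpoint term: (f(3) + f(32))/2 = (0.0370370 + 3.05176e-05)/2 = 0.0185338.
Integral + boundary = 0.0736011.
Order-1 term: 1/12 · (-2.86102e-06 − (-0.0370370)) = 0.00308618.
Running total after k=1: 0.0766872.
Order-2 term: −1/720 · (-5.58794e-08 − (-0.0823045)) = -0.000114312.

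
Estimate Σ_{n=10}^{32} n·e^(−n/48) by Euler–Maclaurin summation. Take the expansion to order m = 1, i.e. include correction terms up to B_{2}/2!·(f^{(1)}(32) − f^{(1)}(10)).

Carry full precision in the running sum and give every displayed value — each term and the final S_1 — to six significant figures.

Integral: ∫_10^32 x·e^(−x/48) dx = 288.909.
½[f(10) + f(32)] = ½[8.11936 + 16.4293] = 12.2744.
Running total after boundary: 301.183.
k=1: B_{2}/(2)! × [f^{(1)}(32) − f^{(1)}(10)] = 1/12 × (0.171139 − 0.642783) = -0.0393037.

S_1 ≈ 301.144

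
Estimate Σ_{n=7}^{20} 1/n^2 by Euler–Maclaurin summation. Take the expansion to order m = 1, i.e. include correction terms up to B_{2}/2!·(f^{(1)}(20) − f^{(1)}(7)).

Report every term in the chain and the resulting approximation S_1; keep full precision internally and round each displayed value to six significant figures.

The integral term ∫_7^20 1/x^2 dx = 0.0928571.
½[f(7) + f(20)] = ½[0.0204082 + 0.00250000] = 0.0114541.
Integral + boundary = 0.104311.
k=1: B_{2}/(2)! × [f^{(1)}(20) − f^{(1)}(7)] = 1/12 × (-0.000250000 − (-0.00583090)) = 0.000465075.

S_1 ≈ 0.104776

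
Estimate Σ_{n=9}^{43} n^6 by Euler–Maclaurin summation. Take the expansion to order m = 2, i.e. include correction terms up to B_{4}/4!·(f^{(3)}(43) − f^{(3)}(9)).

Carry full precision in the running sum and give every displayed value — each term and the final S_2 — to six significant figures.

Integral: ∫_9^43 x^6 dx = 3.88305e+10.
½[f(9) + f(43)] = ½[531441 + 6.32136e+09] = 3.16095e+09.
Running total after boundary: 4.19915e+10.
Correction k=1: B_{2}/2! · (f^{(1)}(43) − f^{(1)}(9)) = 1/12 · (8.82051e+08 − 354294) = 7.34747e+07.
Partial sum through k=1: 4.20650e+10.
Correction k=2: B_{4}/4! · (f^{(3)}(43) − f^{(3)}(9)) = −1/720 · (9.54084e+06 − 87480.0) = -13129.7.

S_2 ≈ 4.20650e+10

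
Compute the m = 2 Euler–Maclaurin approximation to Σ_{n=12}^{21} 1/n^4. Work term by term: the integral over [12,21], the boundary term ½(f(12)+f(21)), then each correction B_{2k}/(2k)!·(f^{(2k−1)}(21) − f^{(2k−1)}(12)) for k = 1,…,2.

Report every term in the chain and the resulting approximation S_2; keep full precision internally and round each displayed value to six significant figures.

Integral: ∫_12^21 1/x^4 dx = 0.000156908.
Boundary: ½(f(12) + f(21)) = ½(4.82253e-05 + 5.14189e-06) = 2.66836e-05.
So far: 0.000183592.
Correction k=1: B_{2}/2! · (f^{(1)}(21) − f^{(1)}(12)) = 1/12 · (-9.79408e-07 − (-1.60751e-05)) = 1.25797e-06.
After k=1: 0.000184850.
Correction k=2: B_{4}/4! · (f^{(3)}(21) − f^{(3)}(12)) = −1/720 · (-6.66264e-08 − (-3.34898e-06)) = -4.55882e-09.

S_2 ≈ 0.000184845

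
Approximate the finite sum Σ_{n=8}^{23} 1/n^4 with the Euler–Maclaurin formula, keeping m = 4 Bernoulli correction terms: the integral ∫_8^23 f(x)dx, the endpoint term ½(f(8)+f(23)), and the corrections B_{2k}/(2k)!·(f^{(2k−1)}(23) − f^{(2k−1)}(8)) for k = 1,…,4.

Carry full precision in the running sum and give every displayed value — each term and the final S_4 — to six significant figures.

S_4 ≈ 0.000757545

Integral: ∫_8^23 1/x^4 dx = 0.000623645.
Endpoint term: (f(8) + f(23))/2 = (0.000244141 + 3.57346e-06)/2 = 0.000123857.
Running total after boundary: 0.000747502.
k=1: B_{2}/(2)! × [f^{(1)}(23) − f^{(1)}(8)] = 1/12 × (-6.21471e-07 − (-0.000122070)) = 1.01207e-05.
Running total after k=1: 0.000757623.
k=2: B_{4}/(4)! × [f^{(3)}(23) − f^{(3)}(8)] = −1/720 × (-3.52441e-08 − (-5.72205e-05)) = -7.94239e-08.
Running total after k=2: 0.000757544.
k=3: B_{6}/(6)! × [f^{(5)}(23) − f^{(5)}(8)] = 1/30240 × (-3.73094e-09 − (-5.00679e-05)) = 1.65556e-09.
Running total after k=3: 0.000757545.
k=4: B_{8}/(8)! × [f^{(7)}(23) − f^{(7)}(8)] = −1/1209600 × (-6.34754e-10 − (-7.04080e-05)) = -5.82071e-11.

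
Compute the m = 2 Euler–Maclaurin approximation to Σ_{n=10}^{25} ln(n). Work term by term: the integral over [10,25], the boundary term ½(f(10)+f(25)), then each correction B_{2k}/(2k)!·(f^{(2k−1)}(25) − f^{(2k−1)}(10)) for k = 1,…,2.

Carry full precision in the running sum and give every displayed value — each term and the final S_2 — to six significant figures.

S_2 ≈ 45.2018

The integral term ∫_10^25 ln(x) dx = 42.4460.
Endpoint term: (f(10) + f(25))/2 = (2.30259 + 3.21888)/2 = 2.76073.
Integral + boundary = 45.2068.
Order-1 term: 1/12 · (0.0400000 − 0.100000) = -0.00500000.
After k=1: 45.2018.
Order-2 term: −1/720 · (0.000128000 − 0.00200000) = 2.60000e-06.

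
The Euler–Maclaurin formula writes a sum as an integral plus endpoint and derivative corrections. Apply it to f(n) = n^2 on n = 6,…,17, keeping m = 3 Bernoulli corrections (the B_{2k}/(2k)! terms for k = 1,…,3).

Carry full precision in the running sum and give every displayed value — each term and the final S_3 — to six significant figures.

The integral term ∫_6^17 x^2 dx = 1565.67.
½[f(6) + f(17)] = ½[36.0000 + 289.000] = 162.500.
Integral + boundary = 1728.17.
k=1: B_{2}/(2)! × [f^{(1)}(17) − f^{(1)}(6)] = 1/12 × (34.0000 − 12.0000) = 1.83333.
Running total after k=1: 1730.00.
k=2: B_{4}/(4)! × [f^{(3)}(17) − f^{(3)}(6)] = −1/720 × (0.00000 − 0.00000) = 0.00000.
Running total after k=2: 1730.00.
k=3: B_{6}/(6)! × [f^{(5)}(17) − f^{(5)}(6)] = 1/30240 × (0.00000 − 0.00000) = 0.00000.

S_3 ≈ 1730.00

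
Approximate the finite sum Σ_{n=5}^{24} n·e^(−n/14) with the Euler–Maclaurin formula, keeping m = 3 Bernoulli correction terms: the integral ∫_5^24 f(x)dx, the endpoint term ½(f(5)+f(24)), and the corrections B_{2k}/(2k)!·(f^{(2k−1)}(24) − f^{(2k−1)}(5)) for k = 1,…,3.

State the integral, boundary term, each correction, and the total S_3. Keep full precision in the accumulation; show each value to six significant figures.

S_3 ≈ 94.1659

∫_5^24 x·e^(−x/14) dx evaluates to 90.3038.
Boundary: ½(f(5) + f(24)) = ½(3.49836 + 4.32222) = 3.91029.
So far: 94.2141.
Order-1 term: 1/12 · (-0.128637 − 0.449789) = -0.0482022.
Running total after k=1: 94.1659.
Order-2 term: −1/720 · (0.00118136 − 0.00943436) = 1.14625e-05.
Running total after k=2: 94.1659.
Order-3 term: 1/30240 · (1.54033e-05 − 8.45606e-05) = -2.28695e-09.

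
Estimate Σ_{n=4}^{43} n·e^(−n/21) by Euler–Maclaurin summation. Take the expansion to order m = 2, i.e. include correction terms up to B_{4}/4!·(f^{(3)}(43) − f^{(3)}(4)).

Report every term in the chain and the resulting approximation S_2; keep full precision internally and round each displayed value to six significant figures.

S_2 ≈ 264.875

Integral: ∫_4^43 x·e^(−x/21) dx = 260.515.
½[f(4) + f(43)] = ½[3.30626 + 5.54880] = 4.42753.
So far: 264.942.
Order-1 term: 1/12 · (-0.135187 − 0.669124) = -0.0670259.
Partial sum through k=1: 264.875.
Order-2 term: −1/720 · (0.000278678 − 0.00526588) = 6.92668e-06.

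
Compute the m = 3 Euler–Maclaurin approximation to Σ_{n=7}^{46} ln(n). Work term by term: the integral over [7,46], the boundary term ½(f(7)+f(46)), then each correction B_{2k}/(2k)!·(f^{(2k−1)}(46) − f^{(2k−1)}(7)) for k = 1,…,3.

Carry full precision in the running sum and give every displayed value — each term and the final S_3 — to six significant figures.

The integral term ∫_7^46 ln(x) dx = 123.496.
Boundary: ½(f(7) + f(46)) = ½(1.94591 + 3.82864) = 2.88728.
So far: 126.383.
Correction k=1: B_{2}/2! · (f^{(1)}(46) − f^{(1)}(7)) = 1/12 · (0.0217391 − 0.142857) = -0.0100932.
Partial sum through k=1: 126.373.
Correction k=2: B_{4}/4! · (f^{(3)}(46) − f^{(3)}(7)) = −1/720 · (2.05474e-05 − 0.00583090) = 8.06994e-06.
Partial sum through k=2: 126.373.
Correction k=3: B_{6}/6! · (f^{(5)}(46) − f^{(5)}(7)) = 1/30240 · (1.16526e-07 − 0.00142798) = -4.72176e-08.

S_3 ≈ 126.373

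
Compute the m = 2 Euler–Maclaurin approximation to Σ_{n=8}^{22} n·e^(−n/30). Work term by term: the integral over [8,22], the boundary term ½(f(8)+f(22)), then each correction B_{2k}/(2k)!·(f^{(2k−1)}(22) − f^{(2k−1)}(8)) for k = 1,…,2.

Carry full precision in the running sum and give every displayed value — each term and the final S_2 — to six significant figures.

S_2 ≈ 132.193

∫_8^22 x·e^(−x/30) dx evaluates to 123.882.
½[f(8) + f(22)] = ½[6.12743 + 10.5667] = 8.34707.
Running total after boundary: 132.229.
Correction k=1: B_{2}/2! · (f^{(1)}(22) − f^{(1)}(8)) = 1/12 · (0.128081 − 0.561681) = -0.0361333.
Partial sum through k=1: 132.193.
Correction k=2: B_{4}/4! · (f^{(3)}(22) − f^{(3)}(8)) = −1/720 · (0.00120966 − 0.00232615) = 1.55069e-06.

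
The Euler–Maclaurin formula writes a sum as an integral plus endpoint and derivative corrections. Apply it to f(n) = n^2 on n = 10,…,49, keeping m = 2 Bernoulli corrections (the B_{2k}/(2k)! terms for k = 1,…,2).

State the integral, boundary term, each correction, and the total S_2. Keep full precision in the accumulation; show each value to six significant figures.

S_2 ≈ 40140.0

∫_10^49 x^2 dx evaluates to 38883.0.
½[f(10) + f(49)] = ½[100.000 + 2401.00] = 1250.50.
Integral + boundary = 40133.5.
k=1: B_{2}/(2)! × [f^{(1)}(49) − f^{(1)}(10)] = 1/12 × (98.0000 − 20.0000) = 6.50000.
Partial sum through k=1: 40140.0.
k=2: B_{4}/(4)! × [f^{(3)}(49) − f^{(3)}(10)] = −1/720 × (0.00000 − 0.00000) = 0.00000.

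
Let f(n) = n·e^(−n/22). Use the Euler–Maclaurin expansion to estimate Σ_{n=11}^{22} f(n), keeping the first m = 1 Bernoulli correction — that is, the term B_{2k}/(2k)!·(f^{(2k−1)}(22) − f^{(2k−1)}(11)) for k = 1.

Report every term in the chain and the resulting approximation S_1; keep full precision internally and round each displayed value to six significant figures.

S_1 ≈ 91.5913

The integral term ∫_11^22 x·e^(−x/22) dx = 84.2340.
½[f(11) + f(22)] = ½[6.67184 + 8.09335] = 7.38259.
So far: 91.6166.
k=1: B_{2}/(2)! × [f^{(1)}(22) − f^{(1)}(11)] = 1/12 × (0.00000 − 0.303265) = -0.0252721.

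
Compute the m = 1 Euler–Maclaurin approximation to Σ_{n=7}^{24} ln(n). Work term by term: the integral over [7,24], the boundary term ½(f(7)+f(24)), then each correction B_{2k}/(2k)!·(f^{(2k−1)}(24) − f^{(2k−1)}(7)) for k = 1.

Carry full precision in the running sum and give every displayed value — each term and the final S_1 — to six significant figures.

The integral term ∫_7^24 ln(x) dx = 45.6519.
½[f(7) + f(24)] = ½[1.94591 + 3.17805] = 2.56198.
So far: 48.2139.
k=1: B_{2}/(2)! × [f^{(1)}(24) − f^{(1)}(7)] = 1/12 × (0.0416667 − 0.142857) = -0.00843254.

S_1 ≈ 48.2055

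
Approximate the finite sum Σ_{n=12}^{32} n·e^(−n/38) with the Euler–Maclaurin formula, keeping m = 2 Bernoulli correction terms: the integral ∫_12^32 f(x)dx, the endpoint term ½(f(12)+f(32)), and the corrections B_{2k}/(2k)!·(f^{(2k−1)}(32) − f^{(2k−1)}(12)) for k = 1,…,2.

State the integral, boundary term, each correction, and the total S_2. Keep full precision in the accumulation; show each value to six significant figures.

S_2 ≈ 250.802

Integral: ∫_12^32 x·e^(−x/38) dx = 239.570.
½[f(12) + f(32)] = ½[8.75056 + 13.7857] = 11.2681.
Running total after boundary: 250.838.
k=1: B_{2}/(2)! × [f^{(1)}(32) − f^{(1)}(12)] = 1/12 × (0.0680215 − 0.498935) = -0.0359095.
After k=1: 250.802.
k=2: B_{4}/(4)! × [f^{(3)}(32) − f^{(3)}(12)] = −1/720 × (0.000643786 − 0.00135551) = 9.88510e-07.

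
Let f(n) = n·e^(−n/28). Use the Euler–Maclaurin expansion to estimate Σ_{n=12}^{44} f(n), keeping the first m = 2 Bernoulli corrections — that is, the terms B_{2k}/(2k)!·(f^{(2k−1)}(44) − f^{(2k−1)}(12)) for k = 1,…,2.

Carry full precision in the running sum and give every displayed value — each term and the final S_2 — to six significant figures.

S_2 ≈ 319.230

∫_12^44 x·e^(−x/28) dx evaluates to 310.791.
½[f(12) + f(44)] = ½[7.81727 + 9.14092] = 8.47909.
So far: 319.270.
Correction k=1: B_{2}/2! · (f^{(1)}(44) − f^{(1)}(12)) = 1/12 · (-0.118713 − 0.372251) = -0.0409137.
Running total after k=1: 319.230.
Correction k=2: B_{4}/4! · (f^{(3)}(44) − f^{(3)}(12)) = −1/720 · (0.000378550 − 0.00213664) = 2.44180e-06.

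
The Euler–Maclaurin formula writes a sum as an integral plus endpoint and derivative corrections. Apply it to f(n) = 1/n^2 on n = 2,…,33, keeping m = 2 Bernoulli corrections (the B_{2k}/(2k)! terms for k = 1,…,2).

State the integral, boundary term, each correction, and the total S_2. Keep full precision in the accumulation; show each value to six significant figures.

S_2 ≈ 0.614943

The integral term ∫_2^33 1/x^2 dx = 0.469697.
Boundary: ½(f(2) + f(33)) = ½(0.250000 + 0.000918274) = 0.125459.
So far: 0.595156.
Order-1 term: 1/12 · (-5.56529e-05 − (-0.250000)) = 0.0208287.
After k=1: 0.615985.
Order-2 term: −1/720 · (-6.13256e-07 − (-0.750000)) = -0.00104167.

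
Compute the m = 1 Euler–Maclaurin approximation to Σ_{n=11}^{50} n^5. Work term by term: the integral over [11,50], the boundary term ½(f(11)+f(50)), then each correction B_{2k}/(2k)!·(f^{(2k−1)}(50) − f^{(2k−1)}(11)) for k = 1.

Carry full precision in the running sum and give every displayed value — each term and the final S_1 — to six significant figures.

Integral: ∫_11^50 x^5 dx = 2.60387e+09.
Boundary: ½(f(11) + f(50)) = ½(161051 + 3.12500e+08) = 1.56331e+08.
Integral + boundary = 2.76020e+09.
Order-1 term: 1/12 · (3.12500e+07 − 73205.0) = 2.59807e+06.

S_1 ≈ 2.76280e+09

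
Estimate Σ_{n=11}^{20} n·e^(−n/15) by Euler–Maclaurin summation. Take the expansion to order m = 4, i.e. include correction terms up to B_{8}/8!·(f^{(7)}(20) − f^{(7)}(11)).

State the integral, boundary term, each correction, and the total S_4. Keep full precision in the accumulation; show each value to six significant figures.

S_4 ≈ 54.1902

The integral term ∫_11^20 x·e^(−x/15) dx = 48.9306.
½[f(11) + f(20)] = ½[5.28336 + 5.27194] = 5.27765.
Integral + boundary = 54.2082.
Order-1 term: 1/12 · (-0.0878657 − 0.128081) = -0.0179956.
Partial sum through k=1: 54.1902.
Order-2 term: −1/720 · (0.00195257 − 0.00483863) = 4.00842e-06.
Partial sum through k=2: 54.1902.
Order-3 term: 1/30240 · (1.90918e-05 − 4.04801e-05) = -7.07283e-10.
Partial sum through k=3: 54.1902.
Order-4 term: −1/1209600 · (1.31136e-07 − 2.64245e-07) = 1.10044e-13.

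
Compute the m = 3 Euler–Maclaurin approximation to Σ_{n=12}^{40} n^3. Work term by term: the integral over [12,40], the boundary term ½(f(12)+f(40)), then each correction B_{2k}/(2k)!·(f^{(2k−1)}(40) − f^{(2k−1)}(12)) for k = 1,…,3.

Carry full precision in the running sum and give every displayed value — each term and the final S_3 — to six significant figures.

S_3 ≈ 668044

Integral: ∫_12^40 x^3 dx = 634816.
Endpoint term: (f(12) + f(40))/2 = (1728.00 + 64000.0)/2 = 32864.0.
So far: 667680.
k=1: B_{2}/(2)! × [f^{(1)}(40) − f^{(1)}(12)] = 1/12 × (4800.00 − 432.000) = 364.000.
After k=1: 668044.
k=2: B_{4}/(4)! × [f^{(3)}(40) − f^{(3)}(12)] = −1/720 × (6.00000 − 6.00000) = 0.00000.
After k=2: 668044.
k=3: B_{6}/(6)! × [f^{(5)}(40) − f^{(5)}(12)] = 1/30240 × (0.00000 − 0.00000) = 0.00000.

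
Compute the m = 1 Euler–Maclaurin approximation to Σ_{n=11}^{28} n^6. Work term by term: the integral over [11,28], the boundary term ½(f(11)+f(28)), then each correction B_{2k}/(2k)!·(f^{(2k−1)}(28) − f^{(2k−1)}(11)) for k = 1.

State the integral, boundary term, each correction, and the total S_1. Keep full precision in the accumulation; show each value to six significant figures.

S_1 ≈ 2.17513e+09

∫_11^28 x^6 dx evaluates to 1.92478e+09.
Boundary: ½(f(11) + f(28)) = ½(1.77156e+06 + 4.81890e+08) = 2.41831e+08.
So far: 2.16661e+09.
Correction k=1: B_{2}/2! · (f^{(1)}(28) − f^{(1)}(11)) = 1/12 · (1.03262e+08 − 966306) = 8.52466e+06.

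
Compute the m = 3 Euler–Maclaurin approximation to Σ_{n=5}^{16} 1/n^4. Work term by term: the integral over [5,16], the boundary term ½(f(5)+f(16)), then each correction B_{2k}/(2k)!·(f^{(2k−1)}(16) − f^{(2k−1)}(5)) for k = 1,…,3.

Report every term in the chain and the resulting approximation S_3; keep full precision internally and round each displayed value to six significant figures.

S_3 ≈ 0.00349725

Integral: ∫_5^16 1/x^4 dx = 0.00258529.
Endpoint term: (f(5) + f(16))/2 = (0.00160000 + 1.52588e-05)/2 = 0.000807629.
Integral + boundary = 0.00339292.
k=1: B_{2}/(2)! × [f^{(1)}(16) − f^{(1)}(5)] = 1/12 × (-3.81470e-06 − (-0.00128000)) = 0.000106349.
After k=1: 0.00349926.
k=2: B_{4}/(4)! × [f^{(3)}(16) − f^{(3)}(5)] = −1/720 × (-4.47035e-07 − (-0.00153600)) = -2.13271e-06.
After k=2: 0.00349713.
k=3: B_{6}/(6)! × [f^{(5)}(16) − f^{(5)}(5)] = 1/30240 × (-9.77889e-08 − (-0.00344064)) = 1.13775e-07.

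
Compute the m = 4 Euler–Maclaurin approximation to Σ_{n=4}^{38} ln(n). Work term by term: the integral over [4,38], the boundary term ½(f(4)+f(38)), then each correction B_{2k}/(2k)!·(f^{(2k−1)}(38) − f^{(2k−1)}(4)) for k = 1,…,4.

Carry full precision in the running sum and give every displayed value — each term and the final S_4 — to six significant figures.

∫_4^38 ln(x) dx evaluates to 98.6831.
Endpoint term: (f(4) + f(38))/2 = (1.38629 + 3.63759)/2 = 2.51194.
Running total after boundary: 101.195.
k=1: B_{2}/(2)! × [f^{(1)}(38) − f^{(1)}(4)] = 1/12 × (0.0263158 − 0.250000) = -0.0186404.
Partial sum through k=1: 101.176.
k=2: B_{4}/(4)! × [f^{(3)}(38) − f^{(3)}(4)] = −1/720 × (3.64485e-05 − 0.0312500) = 4.33522e-05.
Partial sum through k=2: 101.176.
k=3: B_{6}/(6)! × [f^{(5)}(38) − f^{(5)}(4)] = 1/30240 × (3.02896e-07 − 0.0234375) = -7.75040e-07.
Partial sum through k=3: 101.176.
k=4: B_{8}/(8)! × [f^{(7)}(38) − f^{(7)}(4)] = −1/1209600 × (6.29285e-09 − 0.0439453) = 3.63304e-08.

S_4 ≈ 101.176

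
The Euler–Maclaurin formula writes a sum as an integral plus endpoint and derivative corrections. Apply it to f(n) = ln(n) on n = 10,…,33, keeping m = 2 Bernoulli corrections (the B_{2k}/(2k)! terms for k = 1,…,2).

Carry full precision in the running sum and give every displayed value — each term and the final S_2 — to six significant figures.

Integral: ∫_10^33 ln(x) dx = 69.3589.
Boundary: ½(f(10) + f(33)) = ½(2.30259 + 3.49651) = 2.89955.
Integral + boundary = 72.2584.
Correction k=1: B_{2}/2! · (f^{(1)}(33) − f^{(1)}(10)) = 1/12 · (0.0303030 − 0.100000) = -0.00580808.
Partial sum through k=1: 72.2526.
Correction k=2: B_{4}/4! · (f^{(3)}(33) − f^{(3)}(10)) = −1/720 · (5.56529e-05 − 0.00200000) = 2.70048e-06.

S_2 ≈ 72.2526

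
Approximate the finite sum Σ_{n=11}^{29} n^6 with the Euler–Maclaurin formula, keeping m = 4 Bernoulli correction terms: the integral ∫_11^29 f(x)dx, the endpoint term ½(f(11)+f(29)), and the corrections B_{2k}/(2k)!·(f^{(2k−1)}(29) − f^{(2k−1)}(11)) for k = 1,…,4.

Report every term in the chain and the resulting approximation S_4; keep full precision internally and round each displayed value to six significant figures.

S_4 ≈ 2.76995e+09

Integral: ∫_11^29 x^6 dx = 2.46148e+09.
Boundary: ½(f(11) + f(29)) = ½(1.77156e+06 + 5.94823e+08) = 2.98297e+08.
Integral + boundary = 2.75978e+09.
Order-1 term: 1/12 · (1.23067e+08 − 966306) = 1.01750e+07.
Partial sum through k=1: 2.76996e+09.
Order-2 term: −1/720 · (2.92668e+06 − 159720) = -3843.00.
Partial sum through k=2: 2.76995e+09.
Order-3 term: 1/30240 · (20880.0 − 7920.00) = 0.428571.
Partial sum through k=3: 2.76995e+09.
Order-4 term: −1/1209600 · (0.00000 − 0.00000) = 0.00000.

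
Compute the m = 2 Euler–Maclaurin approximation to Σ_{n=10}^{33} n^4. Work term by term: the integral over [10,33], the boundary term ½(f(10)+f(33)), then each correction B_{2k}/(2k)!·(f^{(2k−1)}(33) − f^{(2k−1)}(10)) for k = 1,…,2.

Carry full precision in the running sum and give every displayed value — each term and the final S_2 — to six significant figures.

Integral: ∫_10^33 x^4 dx = 7.80708e+06.
½[f(10) + f(33)] = ½[10000.0 + 1.18592e+06] = 597960.
So far: 8.40504e+06.
Order-1 term: 1/12 · (143748 − 4000.00) = 11645.7.
Partial sum through k=1: 8.41668e+06.
Order-2 term: −1/720 · (792.000 − 240.000) = -0.766667.

S_2 ≈ 8.41668e+06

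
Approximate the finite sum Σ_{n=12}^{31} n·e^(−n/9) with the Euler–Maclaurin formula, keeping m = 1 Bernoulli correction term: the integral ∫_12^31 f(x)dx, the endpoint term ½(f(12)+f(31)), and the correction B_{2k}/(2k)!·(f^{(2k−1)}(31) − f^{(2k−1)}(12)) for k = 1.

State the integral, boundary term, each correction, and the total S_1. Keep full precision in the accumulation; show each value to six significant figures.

S_1 ≈ 40.4050

The integral term ∫_12^31 x·e^(−x/9) dx = 38.3278.
Boundary: ½(f(12) + f(31)) = ½(3.16317 + 0.989597) = 2.07638.
So far: 40.4041.
k=1: B_{2}/(2)! × [f^{(1)}(31) − f^{(1)}(12)] = 1/12 × (-0.0780328 − (-0.0878657)) = 0.000819413.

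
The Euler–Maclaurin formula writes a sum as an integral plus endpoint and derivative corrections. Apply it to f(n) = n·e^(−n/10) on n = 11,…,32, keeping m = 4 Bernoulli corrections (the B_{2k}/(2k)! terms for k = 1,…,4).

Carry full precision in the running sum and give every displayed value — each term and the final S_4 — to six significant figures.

S_4 ≈ 55.2611

Integral: ∫_11^32 x·e^(−x/10) dx = 52.7828.
Endpoint term: (f(11) + f(32))/2 = (3.66158 + 1.30439)/2 = 2.48299.
So far: 55.2658.
k=1: B_{2}/(2)! × [f^{(1)}(32) − f^{(1)}(11)] = 1/12 × (-0.0896768 − (-0.0332871)) = -0.00469915.
After k=1: 55.2611.
k=2: B_{4}/(4)! × [f^{(3)}(32) − f^{(3)}(11)] = −1/720 × (-8.15244e-05 − 0.00632455) = 8.89733e-06.
After k=2: 55.2611.
k=3: B_{6}/(6)! × [f^{(5)}(32) − f^{(5)}(11)] = 1/30240 × (7.33720e-06 − 0.000129820) = -4.05035e-09.
After k=3: 55.2611.
k=4: B_{8}/(8)! × [f^{(7)}(32) − f^{(7)}(11)] = −1/1209600 × (1.54896e-07 − 1.96394e-06) = 1.49557e-12.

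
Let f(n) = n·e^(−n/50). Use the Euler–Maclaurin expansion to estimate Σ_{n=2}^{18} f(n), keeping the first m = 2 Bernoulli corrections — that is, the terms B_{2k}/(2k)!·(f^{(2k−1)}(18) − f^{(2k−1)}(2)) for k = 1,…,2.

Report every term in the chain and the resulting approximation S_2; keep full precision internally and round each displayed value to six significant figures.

S_2 ≈ 133.153

Integral: ∫_2^18 x·e^(−x/50) dx = 125.953.
½[f(2) + f(18)] = ½[1.92158 + 12.5582] = 7.23988.
Integral + boundary = 133.193.
k=1: B_{2}/(2)! × [f^{(1)}(18) − f^{(1)}(2)] = 1/12 × (0.446513 − 0.922358) = -0.0396538.
Partial sum through k=1: 133.153.
k=2: B_{4}/(4)! × [f^{(3)}(18) − f^{(3)}(2)] = −1/720 × (0.000736746 − 0.00113757) = 5.56706e-07.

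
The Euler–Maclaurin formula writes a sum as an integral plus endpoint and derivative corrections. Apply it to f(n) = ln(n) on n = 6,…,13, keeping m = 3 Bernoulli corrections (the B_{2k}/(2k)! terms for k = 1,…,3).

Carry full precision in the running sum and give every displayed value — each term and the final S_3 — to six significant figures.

∫_6^13 ln(x) dx evaluates to 15.5938.
½[f(6) + f(13)] = ½[1.79176 + 2.56495] = 2.17835.
So far: 17.7721.
k=1: B_{2}/(2)! × [f^{(1)}(13) − f^{(1)}(6)] = 1/12 × (0.0769231 − 0.166667) = -0.00747863.
Partial sum through k=1: 17.7647.
k=2: B_{4}/(4)! × [f^{(3)}(13) − f^{(3)}(6)] = −1/720 × (0.000910332 − 0.00925926) = 1.15957e-05.
Partial sum through k=2: 17.7647.
k=3: B_{6}/(6)! × [f^{(5)}(13) − f^{(5)}(6)] = 1/30240 × (6.46390e-05 − 0.00308642) = -9.99266e-08.

S_3 ≈ 17.7647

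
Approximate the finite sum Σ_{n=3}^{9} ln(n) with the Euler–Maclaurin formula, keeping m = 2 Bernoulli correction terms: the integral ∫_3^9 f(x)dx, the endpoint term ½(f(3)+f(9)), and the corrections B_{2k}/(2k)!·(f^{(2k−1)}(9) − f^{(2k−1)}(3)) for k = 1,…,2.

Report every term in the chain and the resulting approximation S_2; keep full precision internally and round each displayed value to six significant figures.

The integral term ∫_3^9 ln(x) dx = 10.4792.
½[f(3) + f(9)] = ½[1.09861 + 2.19722] = 1.64792.
Integral + boundary = 12.1271.
Order-1 term: 1/12 · (0.111111 − 0.333333) = -0.0185185.
After k=1: 12.1086.
Order-2 term: −1/720 · (0.00274348 − 0.0740741) = 9.90703e-05.

S_2 ≈ 12.1087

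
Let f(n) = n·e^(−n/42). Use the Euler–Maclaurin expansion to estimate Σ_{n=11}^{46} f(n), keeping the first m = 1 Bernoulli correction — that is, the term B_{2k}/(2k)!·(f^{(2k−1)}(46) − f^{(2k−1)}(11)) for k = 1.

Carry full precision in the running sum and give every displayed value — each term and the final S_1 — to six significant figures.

S_1 ≈ 488.806

Integral: ∫_11^46 x·e^(−x/42) dx = 476.931.
½[f(11) + f(46)] = ½[8.46543 + 15.3852] = 11.9253.
Integral + boundary = 488.856.
Order-1 term: 1/12 · (-0.0318533 − 0.568027) = -0.0499900.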